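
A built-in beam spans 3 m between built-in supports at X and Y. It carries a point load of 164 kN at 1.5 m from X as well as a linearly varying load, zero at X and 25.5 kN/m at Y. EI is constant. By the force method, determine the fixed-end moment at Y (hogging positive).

Release both end moments; the primary structure is a simply-supported span XY with redundants M_X and M_Y.
On the primary (simply-supported) span, the end slopes from the loading are:
  at X: point load 164 at a = 1.5: Pab(L + b)/(6LEI) = 92.25/EI
  at Y: point load 164 at a = 1.5: Pab(L + a)/(6LEI) = 92.25/EI
  at X: triangular load, peak 25.5: 7w₀L³/(360EI) = 13.39/EI
  at Y: triangular load, peak 25.5: w₀L³/(45EI) = 15.3/EI
  θ_X0 = 105.6/EI,  θ_Y0 = 107.5/EI
Flexibility coefficients: a unit moment at one end gives L/(3EI) there and L/(6EI) at the far end, so f₁₁ = f₂₂ = 1/EI and f₁₂ = f₂₁ = 0.5/EI.
Compatibility — zero rotation at each built-in end:
  1 M_X + 0.5 M_Y = 105.6
  0.5 M_X + 1 M_Y = 107.5
Solving the pair gives M_X = 69.15 kN·m and M_Y = 72.97 kN·m (hogging).

M_Y = 72.97 kN·m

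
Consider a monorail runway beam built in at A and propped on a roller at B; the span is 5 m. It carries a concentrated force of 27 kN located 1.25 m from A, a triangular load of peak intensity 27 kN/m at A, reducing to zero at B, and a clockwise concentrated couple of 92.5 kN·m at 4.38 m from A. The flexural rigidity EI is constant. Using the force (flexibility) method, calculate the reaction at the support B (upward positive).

Take the reaction at B as the redundant and release it; the primary structure is a cantilever fixed at A.
Primary-structure tip deflection at B by superposition:
  point load 27 at a = 1.25: Pa²(3L − a)/(6EI) = 96.68/EI
  triangular load, peak 27 at the fixed end: w₀L⁴/(30EI) = 562.5/EI
  clockwise couple 92.5 at a = 4.38: M₀a(2L − a)/(2EI) = 1138/EI
  δ_0 = 1798/EI
Tip deflection under a unit load at B: L³/(3EI) = 41.67/EI.
Compatibility at B: δ_0 − R_B·δ_{BB} = 0, so R_B = 1798/41.67 = 43.14 kN.

R_B = 43.14 kN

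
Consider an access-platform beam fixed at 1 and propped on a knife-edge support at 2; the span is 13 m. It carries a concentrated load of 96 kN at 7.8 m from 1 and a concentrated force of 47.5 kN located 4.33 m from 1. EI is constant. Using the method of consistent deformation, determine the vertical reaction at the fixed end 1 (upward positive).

Choose R_2 as the redundant. The primary structure is the cantilever fixed at 1.
Free-end deflection of the primary structure under the applied loading (downward +):
  point load 96 at a = 7.8: Pa²(3L − a)/(6EI) = 30371/EI
  point load 47.5 at a = 4.33: Pa²(3L − a)/(6EI) = 5146/EI
  δ_0 = 35517/EI
Flexibility coefficient — unit upward force at 2: δ_{22} = L³/(3EI) = 732.3/EI.
The prop prevents deflection at 2: R_2 = δ_0/δ_{22} = 35517/732.3 = 48.5 kN.
Vertical equilibrium: R_1 = ΣP − R_2 = 143.5 − 48.5 = 95 kN.

R_1 = 95 kN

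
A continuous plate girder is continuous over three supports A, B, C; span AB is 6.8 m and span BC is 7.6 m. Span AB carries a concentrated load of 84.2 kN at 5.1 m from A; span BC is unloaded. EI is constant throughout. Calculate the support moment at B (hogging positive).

Release continuity at B by inserting a hinge; the redundant is the internal moment M_B. The primary structure is two simply-supported spans AB and BC.
End slopes at the hinge B, treating each span as simply supported:
  span AB: point load 84.2 at a = 5.1: Pab(L + a)/(6LEI) = 212.9/EI
  relative rotation θ_0 = (212.9 + 0)/EI = 212.9/EI
A unit hogging moment at B produces rotation L₁/(3EI) + L₂/(3EI) = 4.8/EI.
Slope continuity at B: θ_0 = M_B·4.8/EI, so M_B = 212.9/4.8 = 44.36 kN·m (hogging).

M_B = 44.36 kN·m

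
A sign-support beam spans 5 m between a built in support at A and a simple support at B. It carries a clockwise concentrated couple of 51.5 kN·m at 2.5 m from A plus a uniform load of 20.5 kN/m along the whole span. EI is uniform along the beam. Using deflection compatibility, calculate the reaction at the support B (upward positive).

R_B = 50.02 kN

Release the roller at B. Primary structure: cantilever fixed at A.
Primary-structure tip deflection at B by superposition:
  clockwise couple 51.5 at a = 2.5: M₀a(2L − a)/(2EI) = 482.8/EI
  UDL 20.5: wL⁴/(8EI) = 1602/EI
  δ_0 = 2084/EI
Flexibility coefficient — unit upward force at B: δ_{BB} = L³/(3EI) = 41.67/EI.
Compatibility at B: δ_0 − R_B·δ_{BB} = 0, so R_B = 2084/41.67 = 50.02 kN.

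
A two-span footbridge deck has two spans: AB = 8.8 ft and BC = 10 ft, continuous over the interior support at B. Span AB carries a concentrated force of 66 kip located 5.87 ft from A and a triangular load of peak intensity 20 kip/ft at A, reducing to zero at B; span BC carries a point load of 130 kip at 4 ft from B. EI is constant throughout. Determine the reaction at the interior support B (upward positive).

Release continuity at B by inserting a hinge; the redundant is the internal moment M_B. The primary structure is two simply-supported spans AB and BC.
Discontinuity in slope at B on the released structure — sum the simple-span end rotations:
  span AB: point load 66 at a = 5.87: Pab(L + a)/(6LEI) = 315.4/EI
  span AB: triangular load, peak 20: 7w₀L³/(360EI) = 265/EI
  span BC: point load 130 at a = 4: Pab(L + b)/(6LEI) = 832/EI
  relative rotation θ_0 = (580.4 + 832)/EI = 1412/EI
A unit hogging moment at B produces rotation L₁/(3EI) + L₂/(3EI) = 6.267/EI.
Slope continuity at B: θ_0 = M_B·6.267/EI, so M_B = 1412/6.267 = 225.4 kip·ft (hogging).
Span AB, ΣM about A with M_B applied at B: R_B^{AB}·8.8 = 645.6 + 225.4, so R_B^{AB} = 98.97 kip and R_A = 154 − 98.97 = 55.03 kip.
Span BC, ΣM about C: R_B^{BC}·10 = 780 + 225.4, so R_B^{BC} = 100.5 kip and R_C = 130 − 100.5 = 29.46 kip.
R_B = 98.97 + 100.5 = 199.5 kip.

R_B = 199.5 kip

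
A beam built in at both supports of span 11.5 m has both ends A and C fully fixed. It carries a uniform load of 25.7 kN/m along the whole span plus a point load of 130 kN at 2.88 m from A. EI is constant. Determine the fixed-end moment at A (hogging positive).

Take the two fixed-end moments M_A, M_C as redundants; the released structure is the simple span AC.
End rotations of the released simple span under the applied load (×1/EI):
  at A: UDL 25.7: wL³/(24EI) = 1629/EI
  at C: UDL 25.7: wL³/(24EI) = 1629/EI
  at A: point load 130 at a = 2.88: Pab(L + b)/(6LEI) = 941.1/EI
  at C: point load 130 at a = 2.88: Pab(L + a)/(6LEI) = 672.6/EI
  θ_A0 = 2570/EI,  θ_C0 = 2301/EI
Flexibility coefficients: a unit moment at one end gives L/(3EI) there and L/(6EI) at the far end, so f₁₁ = f₂₂ = 3.833/EI and f₁₂ = f₂₁ = 1.917/EI.
Compatibility — zero rotation at each built-in end:
  3.833 M_A + 1.917 M_C = 2570
  1.917 M_A + 3.833 M_C = 2301
Solving the pair gives M_A = 493.6 kN·m and M_C = 353.5 kN·m (hogging).

M_A = 493.6 kN·m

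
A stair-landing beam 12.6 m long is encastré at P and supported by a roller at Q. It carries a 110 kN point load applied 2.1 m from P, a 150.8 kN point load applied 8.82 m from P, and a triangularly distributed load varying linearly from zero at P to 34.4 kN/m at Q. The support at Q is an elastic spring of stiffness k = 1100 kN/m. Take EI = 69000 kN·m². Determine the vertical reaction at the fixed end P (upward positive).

R_P = 286.9 kN

Release the roller at Q. Primary structure: cantilever fixed at P.
Downward deflection at the released point Q due to the loads:
  point load 110 at a = 2.1: Pa²(3L − a)/(6EI) = 2886/EI
  point load 150.8 at a = 8.82: Pa²(3L − a)/(6EI) = 56661/EI
  triangular load, peak 34.4 at the free end: 11w₀L⁴/(120EI) = 79479/EI
  δ_0 = 139026/EI
Flexibility coefficient — unit upward force at Q: δ_{QQ} = L³/(3EI) = 666.8/EI.
With EI = 69000 kN·m²: δ_0 = 2.0149 m and δ_{QQ} = 0.009664 m/kN.
Compatibility — the spring shortens by R_Q/k under the reaction it provides: δ_0 − R_Q·δ_{QQ} = R_Q/k. With 1/k = 0.000909 m/kN, R_Q = δ_0 / (δ_{QQ} + 1/k) = 2.0149 / (0.009664 + 0.000909) = 190.6 kN.
Vertical equilibrium: R_P = ΣP − R_Q = 477.5 − 190.6 = 286.9 kN.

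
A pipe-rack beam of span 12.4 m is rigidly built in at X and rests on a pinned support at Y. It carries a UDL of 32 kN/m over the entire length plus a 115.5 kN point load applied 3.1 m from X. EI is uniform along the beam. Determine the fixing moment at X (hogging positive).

Take the reaction at Y as the redundant and release it; the primary structure is a cantilever fixed at X.
Deflection at Y on the released cantilever, summing each load's contribution:
  UDL 32: wL⁴/(8EI) = 94569/EI
  point load 115.5 at a = 3.1: Pa²(3L − a)/(6EI) = 6308/EI
  δ_0 = 100877/EI
Flexibility coefficient — unit upward force at Y: δ_{YY} = L³/(3EI) = 635.5/EI.
Compatibility at Y: δ_0 − R_Y·δ_{YY} = 0, so R_Y = 100877/635.5 = 158.7 kN.
Moment equilibrium about X: M_X = Σ(load moments about X) − R_Y·L = 2818 − 158.7×12.4 = 850 kN·m.

M_X = 850 kN·m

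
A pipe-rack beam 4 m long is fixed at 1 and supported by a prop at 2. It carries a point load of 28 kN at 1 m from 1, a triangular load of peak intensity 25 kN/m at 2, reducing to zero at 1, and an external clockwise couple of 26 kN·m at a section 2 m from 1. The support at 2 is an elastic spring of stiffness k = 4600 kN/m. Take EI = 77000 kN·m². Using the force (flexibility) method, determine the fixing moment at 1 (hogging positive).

M_1 = 103.9 kN·m

Remove the prop at 2; the released (primary) structure is a cantilever built in at 1.
Downward deflection at the released point 2 due to the loads:
  point load 28 at a = 1: Pa²(3L − a)/(6EI) = 51.33/EI
  triangular load, peak 25 at the free end: 11w₀L⁴/(120EI) = 586.7/EI
  clockwise couple 26 at a = 2: M₀a(2L − a)/(2EI) = 156/EI
  δ_0 = 794/EI
Flexibility coefficient — unit upward force at 2: δ_{22} = L³/(3EI) = 21.33/EI.
With EI = 77000 kN·m²: δ_0 = 0.010312 m and δ_{22} = 0.000277 m/kN.
Compatibility — the spring shortens by R_2/k under the reaction it provides: δ_0 − R_2·δ_{22} = R_2/k. With 1/k = 0.000217 m/kN, R_2 = δ_0 / (δ_{22} + 1/k) = 0.010312 / (0.000277 + 0.000217) = 20.85 kN.
Moment equilibrium about 1: M_1 = Σ(load moments about 1) − R_2·L = 187.3 − 20.85×4 = 103.9 kN·m.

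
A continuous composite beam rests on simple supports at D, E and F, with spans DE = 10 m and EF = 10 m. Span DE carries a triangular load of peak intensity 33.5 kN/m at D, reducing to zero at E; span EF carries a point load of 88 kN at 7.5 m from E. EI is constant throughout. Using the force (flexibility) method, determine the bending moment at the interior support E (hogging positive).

Insert a hinge at E; M_E is the redundant, and each span becomes simply supported.
Discontinuity in slope at E on the released structure — sum the simple-span end rotations:
  span DE: triangular load, peak 33.5: 7w₀L³/(360EI) = 651.4/EI
  span EF: point load 88 at a = 7.5: Pab(L + b)/(6LEI) = 343.8/EI
  relative rotation θ_0 = (651.4 + 343.8)/EI = 995.1/EI
A unit hogging moment at E produces rotation L₁/(3EI) + L₂/(3EI) = 6.667/EI.
Slope continuity at E: θ_0 = M_E·6.667/EI, so M_E = 995.1/6.667 = 149.3 kN·m (hogging).

M_E = 149.3 kN·m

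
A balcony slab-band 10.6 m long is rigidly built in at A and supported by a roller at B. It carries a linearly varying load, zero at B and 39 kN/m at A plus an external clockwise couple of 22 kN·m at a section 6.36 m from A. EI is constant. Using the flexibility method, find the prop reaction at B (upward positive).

Choose R_B as the redundant. The primary structure is the cantilever fixed at A.
Primary-structure tip deflection at B by superposition:
  triangular load, peak 39 at the fixed end: w₀L⁴/(30EI) = 16412/EI
  clockwise couple 22 at a = 6.36: M₀a(2L − a)/(2EI) = 1038/EI
  δ_0 = 17450/EI
Tip deflection under a unit load at B: L³/(3EI) = 397/EI.
Compatibility at B: δ_0 − R_B·δ_{BB} = 0, so R_B = 17450/397 = 43.96 kN.

R_B = 43.96 kN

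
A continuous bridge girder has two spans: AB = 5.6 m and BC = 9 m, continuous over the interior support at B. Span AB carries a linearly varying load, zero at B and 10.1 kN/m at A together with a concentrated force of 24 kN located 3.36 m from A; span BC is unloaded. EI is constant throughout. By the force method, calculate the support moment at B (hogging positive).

M_B = 16.98 kN·m

Release continuity at B by inserting a hinge; the redundant is the internal moment M_B. The primary structure is two simply-supported spans AB and BC.
Discontinuity in slope at B on the released structure — sum the simple-span end rotations:
  span AB: triangular load, peak 10.1: 7w₀L³/(360EI) = 34.49/EI
  span AB: point load 24 at a = 3.36: Pab(L + a)/(6LEI) = 48.17/EI
  relative rotation θ_0 = (82.66 + 0)/EI = 82.66/EI
A unit hogging moment at B produces rotation L₁/(3EI) + L₂/(3EI) = 4.867/EI.
Slope continuity at B: θ_0 = M_B·4.867/EI, so M_B = 82.66/4.867 = 16.98 kN·m (hogging).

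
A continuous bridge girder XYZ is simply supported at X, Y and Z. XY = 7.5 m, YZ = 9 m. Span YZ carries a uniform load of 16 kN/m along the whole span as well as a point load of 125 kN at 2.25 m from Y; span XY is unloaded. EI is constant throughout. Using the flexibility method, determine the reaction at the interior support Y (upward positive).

Take M_Y as the redundant. Released structure: two simple spans XY and YZ with a hinge at Y.
End slopes at the hinge Y, treating each span as simply supported:
  span YZ: UDL 16: wL³/(24EI) = 486/EI
  span YZ: point load 125 at a = 2.25: Pab(L + b)/(6LEI) = 553.7/EI
  relative rotation θ_0 = (0 + 1040)/EI = 1040/EI
A unit hogging moment at Y produces rotation L₁/(3EI) + L₂/(3EI) = 5.5/EI.
Compatibility: M_Y·(L₁+L₂)/(3EI) = θ_0, giving M_Y = 189 kN·m (hogging).
Span XY, ΣM about X with M_Y applied at Y: R_Y^{XY}·7.5 = 0 + 189, so R_Y^{XY} = 25.21 kN and R_X = 0 − 25.21 = -25.21 kN.
Span YZ, ΣM about Z: R_Y^{YZ}·9 = 1492 + 189, so R_Y^{YZ} = 186.8 kN and R_Z = 269 − 186.8 = 82.25 kN.
R_Y = 25.21 + 186.8 = 212 kN.

R_Y = 212 kN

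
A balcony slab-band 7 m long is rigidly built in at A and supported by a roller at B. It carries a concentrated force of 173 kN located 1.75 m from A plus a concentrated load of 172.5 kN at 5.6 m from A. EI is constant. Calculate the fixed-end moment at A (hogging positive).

Release the roller at B. Primary structure: cantilever fixed at A.
Downward deflection at the released point B due to the loads:
  point load 173 at a = 1.75: Pa²(3L − a)/(6EI) = 1700/EI
  point load 172.5 at a = 5.6: Pa²(3L − a)/(6EI) = 13885/EI
  δ_0 = 15584/EI
Tip deflection under a unit load at B: L³/(3EI) = 114.3/EI.
Compatibility at B: δ_0 − R_B·δ_{BB} = 0, so R_B = 15584/114.3 = 136.3 kN.
Moment equilibrium about A: M_A = Σ(load moments about A) − R_B·L = 1269 − 136.3×7 = 314.6 kN·m.

M_A = 314.6 kN·m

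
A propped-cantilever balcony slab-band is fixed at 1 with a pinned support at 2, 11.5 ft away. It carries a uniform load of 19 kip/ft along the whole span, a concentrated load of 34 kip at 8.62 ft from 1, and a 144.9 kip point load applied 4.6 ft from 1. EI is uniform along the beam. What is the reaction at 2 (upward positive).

Release the roller at 2. Primary structure: cantilever fixed at 1.
Deflection at 2 on the released cantilever, summing each load's contribution:
  UDL 19: wL⁴/(8EI) = 41539/EI
  point load 34 at a = 8.62: Pa²(3L − a)/(6EI) = 10897/EI
  point load 144.9 at a = 4.6: Pa²(3L − a)/(6EI) = 15279/EI
  δ_0 = 67715/EI
Flexibility coefficient — unit upward force at 2: δ_{22} = L³/(3EI) = 507/EI.
Compatibility at 2: δ_0 − R_2·δ_{22} = 0, so R_2 = 67715/507 = 133.6 kip.

R_2 = 133.6 kip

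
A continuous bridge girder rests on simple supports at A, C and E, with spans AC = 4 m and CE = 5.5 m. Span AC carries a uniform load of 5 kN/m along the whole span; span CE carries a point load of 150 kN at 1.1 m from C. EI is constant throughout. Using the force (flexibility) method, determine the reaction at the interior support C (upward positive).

R_C = 161.5 kN

Insert a hinge at C; M_C is the redundant, and each span becomes simply supported.
End slopes at the hinge C, treating each span as simply supported:
  span AC: UDL 5: wL³/(24EI) = 13.33/EI
  span CE: point load 150 at a = 1.1: Pab(L + b)/(6LEI) = 217.8/EI
  relative rotation θ_0 = (13.33 + 217.8)/EI = 231.1/EI
A unit hogging moment at C produces rotation L₁/(3EI) + L₂/(3EI) = 3.167/EI.
Compatibility: M_C·(L₁+L₂)/(3EI) = θ_0, giving M_C = 72.99 kN·m (hogging).
Span AC, ΣM about A with M_C applied at C: R_C^{AC}·4 = 40 + 72.99, so R_C^{AC} = 28.25 kN and R_A = 20 − 28.25 = -8.247 kN.
Span CE, ΣM about E: R_C^{CE}·5.5 = 660 + 72.99, so R_C^{CE} = 133.3 kN and R_E = 150 − 133.3 = 16.73 kN.
R_C = 28.25 + 133.3 = 161.5 kN.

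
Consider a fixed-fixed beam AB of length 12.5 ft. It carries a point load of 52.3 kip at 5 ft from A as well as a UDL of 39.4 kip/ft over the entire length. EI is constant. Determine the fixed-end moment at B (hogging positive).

M_B = 575.8 kip·ft

Release both end moments; the primary structure is a simply-supported span AB with redundants M_A and M_B.
End rotations of the released simple span under the applied load (×1/EI):
  at A: point load 52.3 at a = 5: Pab(L + b)/(6LEI) = 523/EI
  at B: point load 52.3 at a = 5: Pab(L + a)/(6LEI) = 457.6/EI
  at A: UDL 39.4: wL³/(24EI) = 3206/EI
  at B: UDL 39.4: wL³/(24EI) = 3206/EI
  θ_A0 = 3729/EI,  θ_B0 = 3664/EI
Flexibility coefficients: a unit moment at one end gives L/(3EI) there and L/(6EI) at the far end, so f₁₁ = f₂₂ = 4.167/EI and f₁₂ = f₂₁ = 2.083/EI.
Compatibility — zero rotation at each built-in end:
  4.167 M_A + 2.083 M_B = 3729
  2.083 M_A + 4.167 M_B = 3664
Solving the pair gives M_A = 607.2 kip·ft and M_B = 575.8 kip·ft (hogging).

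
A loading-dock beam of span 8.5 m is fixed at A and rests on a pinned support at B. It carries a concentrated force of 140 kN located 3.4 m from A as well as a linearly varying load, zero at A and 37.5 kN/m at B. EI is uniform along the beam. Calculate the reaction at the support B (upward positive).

Release the roller at B. Primary structure: cantilever fixed at A.
Downward deflection at the released point B due to the loads:
  point load 140 at a = 3.4: Pa²(3L − a)/(6EI) = 5961/EI
  triangular load, peak 37.5 at the free end: 11w₀L⁴/(120EI) = 17944/EI
  δ_0 = 23905/EI
Tip deflection under a unit load at B: L³/(3EI) = 204.7/EI.
Compatibility at B: δ_0 − R_B·δ_{BB} = 0, so R_B = 23905/204.7 = 116.8 kN.

R_B = 116.8 kN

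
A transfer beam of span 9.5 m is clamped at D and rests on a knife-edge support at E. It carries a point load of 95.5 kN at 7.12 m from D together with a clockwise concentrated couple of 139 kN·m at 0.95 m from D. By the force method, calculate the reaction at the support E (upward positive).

R_E = 64.53 kN

Remove the prop at E; the released (primary) structure is a cantilever built in at D.
Free-end deflection of the primary structure under the applied loading (downward +):
  point load 95.5 at a = 7.12: Pa²(3L − a)/(6EI) = 17251/EI
  clockwise couple 139 at a = 0.95: M₀a(2L − a)/(2EI) = 1192/EI
  δ_0 = 18443/EI
Flexibility coefficient — unit upward force at E: δ_{EE} = L³/(3EI) = 285.8/EI.
The prop prevents deflection at E: R_E = δ_0/δ_{EE} = 18443/285.8 = 64.53 kN.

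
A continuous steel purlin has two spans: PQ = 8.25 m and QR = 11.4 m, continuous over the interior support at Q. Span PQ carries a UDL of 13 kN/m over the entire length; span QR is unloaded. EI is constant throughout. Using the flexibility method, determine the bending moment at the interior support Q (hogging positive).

Release continuity at Q by inserting a hinge; the redundant is the internal moment M_Q. The primary structure is two simply-supported spans PQ and QR.
Rotations at Q on the released spans (each span's end-slope, ×1/EI):
  span PQ: UDL 13: wL³/(24EI) = 304.2/EI
  relative rotation θ_0 = (304.2 + 0)/EI = 304.2/EI
A unit hogging moment at Q produces rotation L₁/(3EI) + L₂/(3EI) = 6.55/EI.
Slope continuity at Q: θ_0 = M_Q·6.55/EI, so M_Q = 304.2/6.55 = 46.44 kN·m (hogging).

M_Q = 46.44 kN·m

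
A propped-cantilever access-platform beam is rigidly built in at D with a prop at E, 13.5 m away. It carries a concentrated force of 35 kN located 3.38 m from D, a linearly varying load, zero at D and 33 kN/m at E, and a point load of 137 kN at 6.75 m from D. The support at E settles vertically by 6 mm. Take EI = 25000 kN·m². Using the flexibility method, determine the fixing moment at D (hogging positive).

Remove the prop at E; the released (primary) structure is a cantilever built in at D.
Primary-structure tip deflection at E by superposition:
  point load 35 at a = 3.38: Pa²(3L − a)/(6EI) = 2474/EI
  triangular load, peak 33 at the free end: 11w₀L⁴/(120EI) = 100476/EI
  point load 137 at a = 6.75: Pa²(3L − a)/(6EI) = 35112/EI
  δ_0 = 138061/EI
Flexibility coefficient — unit upward force at E: δ_{EE} = L³/(3EI) = 820.1/EI.
With EI = 25000 kN·m²: δ_0 = 5.5224 m and δ_{EE} = 0.032805 m/kN.
Compatibility — the beam at E must follow the support down by 0.006 m: δ_0 − R_E·δ_{EE} = 0.006, so R_E = (5.5224 − 0.006)/0.032805 = 168.2 kN.
Moment equilibrium about D: M_D = Σ(load moments about D) − R_E·L = 3048 − 168.2×13.5 = 777.7 kN·m.

M_D = 777.7 kN·m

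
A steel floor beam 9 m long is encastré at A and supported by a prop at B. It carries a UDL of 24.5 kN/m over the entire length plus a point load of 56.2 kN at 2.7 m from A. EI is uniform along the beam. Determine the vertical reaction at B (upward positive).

Take the reaction at B as the redundant and release it; the primary structure is a cantilever fixed at A.
Downward deflection at the released point B due to the loads:
  UDL 24.5: wL⁴/(8EI) = 20093/EI
  point load 56.2 at a = 2.7: Pa²(3L − a)/(6EI) = 1659/EI
  δ_0 = 21752/EI
Flexibility coefficient — unit upward force at B: δ_{BB} = L³/(3EI) = 243/EI.
Compatibility at B: δ_0 − R_B·δ_{BB} = 0, so R_B = 21752/243 = 89.52 kN.

R_B = 89.52 kN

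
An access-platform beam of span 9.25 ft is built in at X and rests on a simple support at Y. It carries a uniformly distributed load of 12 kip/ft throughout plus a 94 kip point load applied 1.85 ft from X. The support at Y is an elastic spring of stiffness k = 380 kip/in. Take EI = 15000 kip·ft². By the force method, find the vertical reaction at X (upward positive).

Choose R_Y as the redundant. The primary structure is the cantilever fixed at X.
Deflection at Y on the released cantilever, summing each load's contribution:
  UDL 12: wL⁴/(8EI) = 10981/EI
  point load 94 at a = 1.85: Pa²(3L − a)/(6EI) = 1389/EI
  δ_0 = 12370/EI
Flexibility coefficient — unit upward force at Y: δ_{YY} = L³/(3EI) = 263.8/EI.
With EI = 15000 kip·ft²: δ_0 = 0.82468 ft and δ_{YY} = 0.017588 ft/kip.
Compatibility — the spring shortens by R_Y/k under the reaction it provides: δ_0 − R_Y·δ_{YY} = R_Y/k. With 1/k = 1/(380×12) ft/kip = 0.000219 ft/kip, R_Y = δ_0 / (δ_{YY} + 1/k) = 0.82468 / (0.017588 + 0.000219) = 46.31 kip.
Vertical equilibrium: R_X = ΣP − R_Y = 205 − 46.31 = 158.7 kip.

R_X = 158.7 kip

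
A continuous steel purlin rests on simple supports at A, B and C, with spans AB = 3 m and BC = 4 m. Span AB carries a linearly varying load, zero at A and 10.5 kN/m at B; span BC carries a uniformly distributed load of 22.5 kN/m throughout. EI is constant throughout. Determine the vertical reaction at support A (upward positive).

Insert a hinge at B; M_B is the redundant, and each span becomes simply supported.
End slopes at the hinge B, treating each span as simply supported:
  span AB: triangular load, peak 10.5: w₀L³/(45EI) = 6.3/EI
  span BC: UDL 22.5: wL³/(24EI) = 60/EI
  relative rotation θ_0 = (6.3 + 60)/EI = 66.3/EI
A unit hogging moment at B produces rotation L₁/(3EI) + L₂/(3EI) = 2.333/EI.
Slope continuity at B: θ_0 = M_B·2.333/EI, so M_B = 66.3/2.333 = 28.41 kN·m (hogging).
Span AB, ΣM about A with M_B applied at B: R_B^{AB}·3 = 31.5 + 28.41, so R_B^{AB} = 19.97 kN and R_A = 15.75 − 19.97 = -4.221 kN.

R_A = -4.221 kN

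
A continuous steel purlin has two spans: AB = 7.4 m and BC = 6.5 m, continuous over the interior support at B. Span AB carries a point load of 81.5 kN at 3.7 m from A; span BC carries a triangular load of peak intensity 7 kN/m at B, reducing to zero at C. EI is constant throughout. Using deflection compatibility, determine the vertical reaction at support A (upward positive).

R_A = 31.37 kN

Release continuity at B by inserting a hinge; the redundant is the internal moment M_B. The primary structure is two simply-supported spans AB and BC.
Rotations at B on the released spans (each span's end-slope, ×1/EI):
  span AB: point load 81.5 at a = 3.7: Pab(L + a)/(6LEI) = 278.9/EI
  span BC: triangular load, peak 7: w₀L³/(45EI) = 42.72/EI
  relative rotation θ_0 = (278.9 + 42.72)/EI = 321.7/EI
A unit hogging moment at B produces rotation L₁/(3EI) + L₂/(3EI) = 4.633/EI.
Slope continuity at B: θ_0 = M_B·4.633/EI, so M_B = 321.7/4.633 = 69.42 kN·m (hogging).
Span AB, ΣM about A with M_B applied at B: R_B^{AB}·7.4 = 301.6 + 69.42, so R_B^{AB} = 50.13 kN and R_A = 81.5 − 50.13 = 31.37 kN.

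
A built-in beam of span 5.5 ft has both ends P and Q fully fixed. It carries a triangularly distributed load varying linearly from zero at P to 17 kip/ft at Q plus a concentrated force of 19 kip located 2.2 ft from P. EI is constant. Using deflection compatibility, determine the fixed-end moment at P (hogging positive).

M_P = 32.19 kip·ft

Release both end moments; the primary structure is a simply-supported span PQ with redundants M_P and M_Q.
On the primary (simply-supported) span, the end slopes from the loading are:
  at P: triangular load, peak 17: 7w₀L³/(360EI) = 55/EI
  at Q: triangular load, peak 17: w₀L³/(45EI) = 62.85/EI
  at P: point load 19 at a = 2.2: Pab(L + b)/(6LEI) = 36.78/EI
  at Q: point load 19 at a = 2.2: Pab(L + a)/(6LEI) = 32.19/EI
  θ_P0 = 91.78/EI,  θ_Q0 = 95.04/EI
Flexibility coefficients: a unit moment at one end gives L/(3EI) there and L/(6EI) at the far end, so f₁₁ = f₂₂ = 1.833/EI and f₁₂ = f₂₁ = 0.9167/EI.
Compatibility — zero rotation at each built-in end:
  1.833 M_P + 0.9167 M_Q = 91.78
  0.9167 M_P + 1.833 M_Q = 95.04
Solving the pair gives M_P = 32.19 kip·ft and M_Q = 35.74 kip·ft (hogging).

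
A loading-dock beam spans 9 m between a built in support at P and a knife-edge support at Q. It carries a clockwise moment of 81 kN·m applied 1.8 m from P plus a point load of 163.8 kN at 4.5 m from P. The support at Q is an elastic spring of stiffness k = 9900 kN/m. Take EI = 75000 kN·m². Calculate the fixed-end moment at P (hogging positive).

Take the reaction at Q as the redundant and release it; the primary structure is a cantilever fixed at P.
Deflection at Q on the released cantilever, summing each load's contribution:
  clockwise couple 81 at a = 1.8: M₀a(2L − a)/(2EI) = 1181/EI
  point load 163.8 at a = 4.5: Pa²(3L − a)/(6EI) = 12439/EI
  δ_0 = 13620/EI
Tip deflection under a unit load at Q: L³/(3EI) = 243/EI.
With EI = 75000 kN·m²: δ_0 = 0.18159 m and δ_{QQ} = 0.00324 m/kN.
Compatibility — the spring shortens by R_Q/k under the reaction it provides: δ_0 − R_Q·δ_{QQ} = R_Q/k. With 1/k = 0.000101 m/kN, R_Q = δ_0 / (δ_{QQ} + 1/k) = 0.18159 / (0.00324 + 0.000101) = 54.35 kN.
Moment equilibrium about P: M_P = Σ(load moments about P) − R_Q·L = 818.1 − 54.35×9 = 328.9 kN·m.

M_P = 328.9 kN·m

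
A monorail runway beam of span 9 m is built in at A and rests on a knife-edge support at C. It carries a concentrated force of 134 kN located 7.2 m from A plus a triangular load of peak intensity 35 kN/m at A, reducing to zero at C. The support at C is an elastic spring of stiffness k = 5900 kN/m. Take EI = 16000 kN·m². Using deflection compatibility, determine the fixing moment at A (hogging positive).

M_A = 317.3 kN·m

Remove the prop at C; the released (primary) structure is a cantilever built in at A.
Primary-structure tip deflection at C by superposition:
  point load 134 at a = 7.2: Pa²(3L − a)/(6EI) = 22924/EI
  triangular load, peak 35 at the fixed end: w₀L⁴/(30EI) = 7654/EI
  δ_0 = 30578/EI
Flexibility coefficient — unit upward force at C: δ_{CC} = L³/(3EI) = 243/EI.
With EI = 16000 kN·m²: δ_0 = 1.9111 m and δ_{CC} = 0.015187 m/kN.
Compatibility — the spring shortens by R_C/k under the reaction it provides: δ_0 − R_C·δ_{CC} = R_C/k. With 1/k = 0.000169 m/kN, R_C = δ_0 / (δ_{CC} + 1/k) = 1.9111 / (0.015187 + 0.000169) = 124.4 kN.
Moment equilibrium about A: M_A = Σ(load moments about A) − R_C·L = 1437 − 124.4×9 = 317.3 kN·m.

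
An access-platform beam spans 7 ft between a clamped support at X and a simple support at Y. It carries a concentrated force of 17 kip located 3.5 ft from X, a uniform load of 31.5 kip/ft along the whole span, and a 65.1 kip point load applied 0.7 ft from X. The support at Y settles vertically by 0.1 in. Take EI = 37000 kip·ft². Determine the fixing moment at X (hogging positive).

M_X = 273.1 kip·ft

Remove the prop at Y; the released (primary) structure is a cantilever built in at X.
Deflection at Y on the released cantilever, summing each load's contribution:
  point load 17 at a = 3.5: Pa²(3L − a)/(6EI) = 607.4/EI
  UDL 31.5: wL⁴/(8EI) = 9454/EI
  point load 65.1 at a = 0.7: Pa²(3L − a)/(6EI) = 107.9/EI
  δ_0 = 10169/EI
Flexibility coefficient — unit upward force at Y: δ_{YY} = L³/(3EI) = 114.3/EI.
With EI = 37000 kip·ft²: δ_0 = 0.27484 ft and δ_{YY} = 0.00309 ft/kip.
Compatibility — the beam at Y must follow the support down by 0.008333 ft: δ_0 − R_Y·δ_{YY} = 0.008333, so R_Y = (0.27484 − 0.008333)/0.00309 = 86.25 kip.
Moment equilibrium about X: M_X = Σ(load moments about X) − R_Y·L = 876.8 − 86.25×7 = 273.1 kip·ft.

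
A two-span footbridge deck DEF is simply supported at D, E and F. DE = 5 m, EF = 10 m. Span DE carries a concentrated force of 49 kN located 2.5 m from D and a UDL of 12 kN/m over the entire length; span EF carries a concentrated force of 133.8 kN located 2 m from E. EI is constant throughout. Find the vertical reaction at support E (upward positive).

R_E = 208.4 kN

Release continuity at E by inserting a hinge; the redundant is the internal moment M_E. The primary structure is two simply-supported spans DE and EF.
Rotations at E on the released spans (each span's end-slope, ×1/EI):
  span DE: point load 49 at a = 2.5: Pab(L + a)/(6LEI) = 76.56/EI
  span DE: UDL 12: wL³/(24EI) = 62.5/EI
  span EF: point load 133.8 at a = 2: Pab(L + b)/(6LEI) = 642.2/EI
  relative rotation θ_0 = (139.1 + 642.2)/EI = 781.3/EI
A unit hogging moment at E produces rotation L₁/(3EI) + L₂/(3EI) = 5/EI.
Compatibility: M_E·(L₁+L₂)/(3EI) = θ_0, giving M_E = 156.3 kN·m (hogging).
Span DE, ΣM about D with M_E applied at E: R_E^{DE}·5 = 272.5 + 156.3, so R_E^{DE} = 85.75 kN and R_D = 109 − 85.75 = 23.25 kN.
Span EF, ΣM about F: R_E^{EF}·10 = 1070 + 156.3, so R_E^{EF} = 122.7 kN and R_F = 133.8 − 122.7 = 11.13 kN.
R_E = 85.75 + 122.7 = 208.4 kN.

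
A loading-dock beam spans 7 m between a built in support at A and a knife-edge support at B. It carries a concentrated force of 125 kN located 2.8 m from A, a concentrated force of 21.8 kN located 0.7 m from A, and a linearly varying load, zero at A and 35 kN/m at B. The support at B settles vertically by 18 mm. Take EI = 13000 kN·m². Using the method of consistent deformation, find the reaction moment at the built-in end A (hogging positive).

Release the roller at B. Primary structure: cantilever fixed at A.
Downward deflection at the released point B due to the loads:
  point load 125 at a = 2.8: Pa²(3L − a)/(6EI) = 2973/EI
  point load 21.8 at a = 0.7: Pa²(3L − a)/(6EI) = 36.14/EI
  triangular load, peak 35 at the free end: 11w₀L⁴/(120EI) = 7703/EI
  δ_0 = 10712/EI
Flexibility coefficient — unit upward force at B: δ_{BB} = L³/(3EI) = 114.3/EI.
With EI = 13000 kN·m²: δ_0 = 0.824 m and δ_{BB} = 0.008795 m/kN.
Compatibility — the beam at B must follow the support down by 0.018 m: δ_0 − R_B·δ_{BB} = 0.018, so R_B = (0.824 − 0.018)/0.008795 = 91.64 kN.
Moment equilibrium about A: M_A = Σ(load moments about A) − R_B·L = 936.9 − 91.64×7 = 295.4 kN·m.

M_A = 295.4 kN·m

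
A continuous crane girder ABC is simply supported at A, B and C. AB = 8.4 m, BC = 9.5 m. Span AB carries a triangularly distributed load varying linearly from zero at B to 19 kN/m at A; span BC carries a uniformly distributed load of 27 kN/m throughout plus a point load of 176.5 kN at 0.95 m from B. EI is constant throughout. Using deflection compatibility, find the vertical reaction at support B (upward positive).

R_B = 375.3 kN

Release continuity at B by inserting a hinge; the redundant is the internal moment M_B. The primary structure is two simply-supported spans AB and BC.
Rotations at B on the released spans (each span's end-slope, ×1/EI):
  span AB: triangular load, peak 19: 7w₀L³/(360EI) = 219/EI
  span BC: UDL 27: wL³/(24EI) = 964.5/EI
  span BC: point load 176.5 at a = 0.95: Pab(L + b)/(6LEI) = 454/EI
  relative rotation θ_0 = (219 + 1419)/EI = 1637/EI
A unit hogging moment at B produces rotation L₁/(3EI) + L₂/(3EI) = 5.967/EI.
Slope continuity at B: θ_0 = M_B·5.967/EI, so M_B = 1637/5.967 = 274.4 kN·m (hogging).
Span AB, ΣM about A with M_B applied at B: R_B^{AB}·8.4 = 223.4 + 274.4, so R_B^{AB} = 59.27 kN and R_A = 79.8 − 59.27 = 20.53 kN.
Span BC, ΣM about C: R_B^{BC}·9.5 = 2727 + 274.4, so R_B^{BC} = 316 kN and R_C = 433 − 316 = 117 kN.
R_B = 59.27 + 316 = 375.3 kN.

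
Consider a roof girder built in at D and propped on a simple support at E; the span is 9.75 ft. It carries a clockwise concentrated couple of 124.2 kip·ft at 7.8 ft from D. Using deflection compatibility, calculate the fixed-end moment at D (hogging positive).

Remove the prop at E; the released (primary) structure is a cantilever built in at D.
Free-end deflection of the primary structure under the applied loading (downward +):
  clockwise couple 124.2 at a = 7.8: M₀a(2L − a)/(2EI) = 5667/EI
Tip deflection under a unit load at E: L³/(3EI) = 309/EI.
Compatibility at E: δ_0 − R_E·δ_{EE} = 0, so R_E = 5667/309 = 18.34 kip.
Moment equilibrium about D: M_D = Σ(load moments about D) − R_E·L = 124.2 − 18.34×9.75 = -54.65 kip·ft.

M_D = -54.65 kip·ft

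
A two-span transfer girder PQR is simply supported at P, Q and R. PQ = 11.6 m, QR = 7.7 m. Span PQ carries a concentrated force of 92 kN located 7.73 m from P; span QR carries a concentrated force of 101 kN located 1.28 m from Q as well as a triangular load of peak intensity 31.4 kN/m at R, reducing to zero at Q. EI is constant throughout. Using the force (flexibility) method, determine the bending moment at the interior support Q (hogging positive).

M_Q = 201.6 kN·m

Take M_Q as the redundant. Released structure: two simple spans PQ and QR with a hinge at Q.
Rotations at Q on the released spans (each span's end-slope, ×1/EI):
  span PQ: point load 92 at a = 7.73: Pab(L + a)/(6LEI) = 764.4/EI
  span QR: point load 101 at a = 1.28: Pab(L + b)/(6LEI) = 253.7/EI
  span QR: triangular load, peak 31.4: 7w₀L³/(360EI) = 278.7/EI
  relative rotation θ_0 = (764.4 + 532.4)/EI = 1297/EI
A unit hogging moment at Q produces rotation L₁/(3EI) + L₂/(3EI) = 6.433/EI.
Slope continuity at Q: θ_0 = M_Q·6.433/EI, so M_Q = 1297/6.433 = 201.6 kN·m (hogging).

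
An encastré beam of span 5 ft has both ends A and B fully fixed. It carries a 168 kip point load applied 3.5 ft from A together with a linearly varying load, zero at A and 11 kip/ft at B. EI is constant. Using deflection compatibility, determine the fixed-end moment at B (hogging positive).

M_B = 137.2 kip·ft

Take the two fixed-end moments M_A, M_B as redundants; the released structure is the simple span AB.
On the primary (simply-supported) span, the end slopes from the loading are:
  at A: point load 168 at a = 3.5: Pab(L + b)/(6LEI) = 191.1/EI
  at B: point load 168 at a = 3.5: Pab(L + a)/(6LEI) = 249.9/EI
  at A: triangular load, peak 11: 7w₀L³/(360EI) = 26.74/EI
  at B: triangular load, peak 11: w₀L³/(45EI) = 30.56/EI
  θ_A0 = 217.8/EI,  θ_B0 = 280.5/EI
Flexibility coefficients: a unit moment at one end gives L/(3EI) there and L/(6EI) at the far end, so f₁₁ = f₂₂ = 1.667/EI and f₁₂ = f₂₁ = 0.8333/EI.
Compatibility — zero rotation at each built-in end:
  1.667 M_A + 0.8333 M_B = 217.8
  0.8333 M_A + 1.667 M_B = 280.5
Solving the pair gives M_A = 62.09 kip·ft and M_B = 137.2 kip·ft (hogging).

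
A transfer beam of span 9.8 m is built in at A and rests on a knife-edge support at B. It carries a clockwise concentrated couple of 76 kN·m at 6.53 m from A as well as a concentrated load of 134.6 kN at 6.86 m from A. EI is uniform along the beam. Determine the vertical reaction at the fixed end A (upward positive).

R_A = 48.42 kN

Release the roller at B. Primary structure: cantilever fixed at A.
Primary-structure tip deflection at B by superposition:
  clockwise couple 76 at a = 6.53: M₀a(2L − a)/(2EI) = 3243/EI
  point load 134.6 at a = 6.86: Pa²(3L − a)/(6EI) = 23796/EI
  δ_0 = 27039/EI
Flexibility coefficient — unit upward force at B: δ_{BB} = L³/(3EI) = 313.7/EI.
Compatibility at B: δ_0 − R_B·δ_{BB} = 0, so R_B = 27039/313.7 = 86.18 kN.
Vertical equilibrium: R_A = ΣP − R_B = 134.6 − 86.18 = 48.42 kN.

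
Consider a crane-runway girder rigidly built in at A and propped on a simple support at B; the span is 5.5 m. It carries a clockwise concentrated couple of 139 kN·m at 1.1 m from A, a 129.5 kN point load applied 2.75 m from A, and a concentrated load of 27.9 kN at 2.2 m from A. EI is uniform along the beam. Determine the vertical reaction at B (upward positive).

R_B = 59.92 kN

Take the reaction at B as the redundant and release it; the primary structure is a cantilever fixed at A.
Deflection at B on the released cantilever, summing each load's contribution:
  clockwise couple 139 at a = 1.1: M₀a(2L − a)/(2EI) = 756.9/EI
  point load 129.5 at a = 2.75: Pa²(3L − a)/(6EI) = 2244/EI
  point load 27.9 at a = 2.2: Pa²(3L − a)/(6EI) = 321.8/EI
  δ_0 = 3323/EI
Tip deflection under a unit load at B: L³/(3EI) = 55.46/EI.
The prop prevents deflection at B: R_B = δ_0/δ_{BB} = 3323/55.46 = 59.92 kN.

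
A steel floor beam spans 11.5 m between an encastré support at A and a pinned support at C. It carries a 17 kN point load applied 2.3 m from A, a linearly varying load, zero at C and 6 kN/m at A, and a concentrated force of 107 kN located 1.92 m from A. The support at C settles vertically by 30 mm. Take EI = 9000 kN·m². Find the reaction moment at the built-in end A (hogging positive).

Choose R_C as the redundant. The primary structure is the cantilever fixed at A.
Free-end deflection of the primary structure under the applied loading (downward +):
  point load 17 at a = 2.3: Pa²(3L − a)/(6EI) = 482.6/EI
  triangular load, peak 6 at the fixed end: w₀L⁴/(30EI) = 3498/EI
  point load 107 at a = 1.92: Pa²(3L − a)/(6EI) = 2142/EI
  δ_0 = 6122/EI
Flexibility coefficient — unit upward force at C: δ_{CC} = L³/(3EI) = 507/EI.
With EI = 9000 kN·m²: δ_0 = 0.68027 m and δ_{CC} = 0.056329 m/kN.
Compatibility — the beam at C must follow the support down by 0.03 m: δ_0 − R_C·δ_{CC} = 0.03, so R_C = (0.68027 − 0.03)/0.056329 = 11.54 kN.
Moment equilibrium about A: M_A = Σ(load moments about A) − R_C·L = 376.8 − 11.54×11.5 = 244 kN·m.

M_A = 244 kN·m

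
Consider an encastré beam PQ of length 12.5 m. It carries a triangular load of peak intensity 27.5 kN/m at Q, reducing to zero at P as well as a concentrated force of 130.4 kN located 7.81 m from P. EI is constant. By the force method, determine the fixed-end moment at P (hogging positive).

M_P = 286.6 kN·m

Release both end moments; the primary structure is a simply-supported span PQ with redundants M_P and M_Q.
On the primary (simply-supported) span, the end slopes from the loading are:
  at P: triangular load, peak 27.5: 7w₀L³/(360EI) = 1044/EI
  at Q: triangular load, peak 27.5: w₀L³/(45EI) = 1194/EI
  at P: point load 130.4 at a = 7.81: Pab(L + b)/(6LEI) = 1095/EI
  at Q: point load 130.4 at a = 7.81: Pab(L + a)/(6LEI) = 1293/EI
  θ_P0 = 2139/EI,  θ_Q0 = 2487/EI
Flexibility coefficients: a unit moment at one end gives L/(3EI) there and L/(6EI) at the far end, so f₁₁ = f₂₂ = 4.167/EI and f₁₂ = f₂₁ = 2.083/EI.
Compatibility — zero rotation at each built-in end:
  4.167 M_P + 2.083 M_Q = 2139
  2.083 M_P + 4.167 M_Q = 2487
Solving the pair gives M_P = 286.6 kN·m and M_Q = 453.6 kN·m (hogging).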